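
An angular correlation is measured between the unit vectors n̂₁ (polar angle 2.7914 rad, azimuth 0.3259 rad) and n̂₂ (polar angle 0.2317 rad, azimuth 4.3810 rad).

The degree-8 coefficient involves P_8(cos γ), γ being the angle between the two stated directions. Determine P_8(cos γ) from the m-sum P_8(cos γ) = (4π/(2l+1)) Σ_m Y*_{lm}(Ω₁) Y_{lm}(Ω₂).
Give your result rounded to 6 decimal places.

Term-by-term m-sum for l=8 (normalisation 4π/17 = 0.739198):
  [-8]  conj(Y_{8,-8})(Ω₁) = -0.000085+0.000050i ; Y_{8,-8}(Ω₂) = -0.000004+0.000002i ; Δ = +0.000000-0.000000i
  [-7]  conj(Y_{8,-7})(Ω₁) = +0.000707-0.000821i ; Y_{8,-7}(Ω₂) = +0.000049+0.000046i ; Δ = +0.000000-0.000000i
  [-6]  conj(Y_{8,-6})(Ω₁) = -0.002818+0.006961i ; Y_{8,-6}(Ω₂) = +0.000296-0.000666i ; Δ = +0.000004+0.000004i
  [-5]  conj(Y_{8,-5})(Ω₁) = +0.002180-0.037091i ; Y_{8,-5}(Ω₂) = -0.005643-0.000487i ; Δ = -0.000030+0.000208i
  [-4]  conj(Y_{8,-4})(Ω₁) = +0.035464+0.129552i ; Y_{8,-4}(Ω₂) = +0.007924+0.031661i ; Δ = -0.003821+0.002149i
  [-3]  conj(Y_{8,-3})(Ω₁) = -0.192952-0.286258i ; Y_{8,-3}(Ω₂) = +0.115345-0.075016i ; Δ = -0.043730-0.018544i
  [-2]  conj(Y_{8,-2})(Ω₁) = +0.453130+0.345760i ; Y_{8,-2}(Ω₂) = -0.314989-0.245869i ; Δ = -0.057719-0.220321i
  [-1]  conj(Y_{8,-1})(Ω₁) = -0.389242-0.131545i ; Y_{8,-1}(Ω₂) = -0.219973+0.639313i ; Δ = +0.169721-0.219911i
  [+0]  conj(Y_{8,0})(Ω₁) = -0.296864-0.000000i ; Y_{8,0}(Ω₂) = +0.281427+0.000000i ; Δ = -0.083546-0.000000i
  [+1]  conj(Y_{8,1})(Ω₁) = +0.389242-0.131545i ; Y_{8,1}(Ω₂) = +0.219973+0.639313i ; Δ = +0.169721+0.219911i
  [+2]  conj(Y_{8,2})(Ω₁) = +0.453130-0.345760i ; Y_{8,2}(Ω₂) = -0.314989+0.245869i ; Δ = -0.057719+0.220321i
  [+3]  conj(Y_{8,3})(Ω₁) = +0.192952-0.286258i ; Y_{8,3}(Ω₂) = -0.115345-0.075016i ; Δ = -0.043730+0.018544i
  [+4]  conj(Y_{8,4})(Ω₁) = +0.035464-0.129552i ; Y_{8,4}(Ω₂) = +0.007924-0.031661i ; Δ = -0.003821-0.002149i
  [+5]  conj(Y_{8,5})(Ω₁) = -0.002180-0.037091i ; Y_{8,5}(Ω₂) = +0.005643-0.000487i ; Δ = -0.000030-0.000208i
  [+6]  conj(Y_{8,6})(Ω₁) = -0.002818-0.006961i ; Y_{8,6}(Ω₂) = +0.000296+0.000666i ; Δ = +0.000004-0.000004i
  [+7]  conj(Y_{8,7})(Ω₁) = -0.000707-0.000821i ; Y_{8,7}(Ω₂) = -0.000049+0.000046i ; Δ = +0.000000+0.000000i
  [+8]  conj(Y_{8,8})(Ω₁) = -0.000085-0.000050i ; Y_{8,8}(Ω₂) = -0.000004-0.000002i ; Δ = +0.000000+0.000000i
Σ over m = +0.045304-0.000000i; ×(4π/17) → +0.033489-0.000000i. Real part: 0.033489

0.033489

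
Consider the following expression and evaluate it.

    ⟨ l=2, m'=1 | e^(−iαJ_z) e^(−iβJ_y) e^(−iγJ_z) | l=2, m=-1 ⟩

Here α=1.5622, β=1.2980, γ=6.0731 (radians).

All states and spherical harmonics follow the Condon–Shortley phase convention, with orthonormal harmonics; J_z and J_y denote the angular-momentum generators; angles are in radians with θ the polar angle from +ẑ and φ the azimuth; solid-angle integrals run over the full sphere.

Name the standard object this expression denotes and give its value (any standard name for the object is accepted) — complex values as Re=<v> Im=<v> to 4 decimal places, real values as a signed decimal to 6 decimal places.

This is a Wigner D-matrix element — the rotation-matrix element ⟨l m'| R(α,β,γ) |l m⟩ in the angular-momentum basis.
First d^2_{1,-1}(β=1.2980), then the phase factors e^{-i(1)α} and e^{-i(-1)γ}:
Half-angle: c=0.796689, s=0.604390. N=√(6·1·1·6)=6.000000
Admissible k: 0..1 (factorial args all ≥0)
  k=0: (−1)^2·6.0000/(2)·0.7967^2·0.6044^2 = +0.695557
  k=1: (−1)^3·6.0000/(6)·0.7967^0·0.6044^4 = -0.133435
d^2_{1,-1}(1.2980) = +0.695557 -0.133435 = +0.562123
Phases: e^{-i·(1)·1.5622}=+0.008596-0.999963i, e^{-i·(-1)·6.0731}=+0.978013-0.208543i ⇒ D=-0.112497-0.550751i

Wigner D-matrix element, Re=-0.1125 Im=-0.5508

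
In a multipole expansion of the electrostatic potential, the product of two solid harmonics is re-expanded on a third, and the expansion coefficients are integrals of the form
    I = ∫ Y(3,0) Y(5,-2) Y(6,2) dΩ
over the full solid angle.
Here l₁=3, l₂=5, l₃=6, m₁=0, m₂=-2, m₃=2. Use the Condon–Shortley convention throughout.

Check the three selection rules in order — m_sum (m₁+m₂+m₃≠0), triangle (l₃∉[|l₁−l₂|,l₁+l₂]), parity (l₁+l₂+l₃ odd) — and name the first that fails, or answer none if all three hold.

none

Σmᵢ = 0  ✓
l₃∈[|l₁−l₂|,l₁+l₂]=[2,8], have l₃=6  ✓
Σlᵢ = 14 ⇒ even  ✓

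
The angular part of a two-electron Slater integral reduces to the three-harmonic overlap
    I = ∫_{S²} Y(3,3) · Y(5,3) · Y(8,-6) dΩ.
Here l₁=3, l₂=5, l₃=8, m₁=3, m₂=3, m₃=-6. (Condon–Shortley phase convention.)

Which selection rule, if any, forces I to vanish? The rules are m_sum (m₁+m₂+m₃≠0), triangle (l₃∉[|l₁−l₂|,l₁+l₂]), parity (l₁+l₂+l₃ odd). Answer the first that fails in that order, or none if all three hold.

m₁+m₂+m₃ = 3 + 3 − 6 = 0  ✓
triangle: |3−5|=2 ≤ l₃=8 ≤ 3+5=8  ✓
parity: l₁+l₂+l₃ = 16 is even  ✓

none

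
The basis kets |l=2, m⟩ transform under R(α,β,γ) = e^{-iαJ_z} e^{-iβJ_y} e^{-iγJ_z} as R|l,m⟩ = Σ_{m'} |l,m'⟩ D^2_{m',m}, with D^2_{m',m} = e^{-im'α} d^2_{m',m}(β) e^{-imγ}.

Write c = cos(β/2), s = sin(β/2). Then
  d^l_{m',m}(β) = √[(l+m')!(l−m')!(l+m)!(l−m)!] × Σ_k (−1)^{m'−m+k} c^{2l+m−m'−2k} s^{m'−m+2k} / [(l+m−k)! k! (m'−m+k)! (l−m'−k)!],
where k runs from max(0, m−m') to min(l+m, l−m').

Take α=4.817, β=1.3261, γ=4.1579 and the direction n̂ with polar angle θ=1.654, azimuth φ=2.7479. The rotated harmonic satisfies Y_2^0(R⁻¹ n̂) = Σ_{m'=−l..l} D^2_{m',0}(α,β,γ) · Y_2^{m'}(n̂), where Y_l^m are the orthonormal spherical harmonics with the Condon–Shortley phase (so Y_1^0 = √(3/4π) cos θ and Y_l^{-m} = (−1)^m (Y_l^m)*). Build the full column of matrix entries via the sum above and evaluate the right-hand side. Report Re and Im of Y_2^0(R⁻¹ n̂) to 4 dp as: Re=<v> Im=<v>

Re=-0.0954 Im=0.0000

Need the full column D^2_{m',0} for m'=−2..2 at α=4.8170, β=1.3261, γ=4.1579.
cos(β/2)=0.788119, sin(β/2)=0.615523
d^2_{-2,0}: single k=2 term ⇒ +0.576432;  D = -0.563861-0.119724i
d^2_{-1,0}: k∈[1..2] ⇒ +0.738065 -0.450195 = +0.287870;  D = +0.030059-0.286296i
d^2_{0,0}: k∈[0..2] ⇒ +0.385804 -0.941309 +0.143542 = -0.411964;  D = -0.411964+0.000000i
d^2_{1,0}: k∈[0..1] ⇒ -0.738065 +0.450195 = -0.287870;  D = -0.030059-0.286296i
d^2_{2,0}: single k=0 term ⇒ +0.576432;  D = -0.563861+0.119724i
Y_2^{m'}(θ=1.654,φ=2.7479) and Σ D·Y over m':
  (-0.5639-0.1197i)·(+0.2707+0.2718i)  (+0.0301-0.2863i)·(+0.0591+0.0245i)  (-0.4120+0.0000i)·(-0.3089+0.0000i)  (-0.0301-0.2863i)·(-0.0591+0.0245i)  (-0.5639+0.1197i)·(+0.2707-0.2718i)
Y_2^0(R⁻¹ n̂) = -0.095364+0.000000i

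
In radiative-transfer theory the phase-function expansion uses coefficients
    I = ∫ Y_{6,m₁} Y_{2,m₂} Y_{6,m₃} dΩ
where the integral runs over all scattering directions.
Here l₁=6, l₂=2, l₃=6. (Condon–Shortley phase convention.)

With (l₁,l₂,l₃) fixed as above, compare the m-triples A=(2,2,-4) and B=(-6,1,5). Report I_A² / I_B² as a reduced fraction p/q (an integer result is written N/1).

Same 6,2,6: normalisation and zero-m 3j drop out of the ratio.
A: Δ: 2! 10! 2! / 15! → 1/90090; sum: t=2:+1/322560 = 1/322560; 3j²(6 2 6; 2 2 -4) = Δ·Π!·Σ² = 18/1001  (sign +1)
B: Δ: 2! 10! 2! / 15! → 1/90090; sum: t=2:+1/7257600 = 1/7257600; 3j²(6 2 6; -6 1 5) = Δ·Π!·Σ² = 11/455  (sign -1)
I_A²/I_B² = (18/1001)/(11/455) = 90/121

90/121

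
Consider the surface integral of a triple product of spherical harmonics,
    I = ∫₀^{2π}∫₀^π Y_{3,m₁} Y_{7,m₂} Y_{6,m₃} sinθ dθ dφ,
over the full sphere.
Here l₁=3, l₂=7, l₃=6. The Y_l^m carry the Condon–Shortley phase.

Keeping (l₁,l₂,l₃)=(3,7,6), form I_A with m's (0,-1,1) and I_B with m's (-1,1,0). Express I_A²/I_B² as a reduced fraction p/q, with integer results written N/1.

l's match ⇒ only the (l;m) 3-j factors differ between A and B.
A: triangle coeff Δ(3,7,6) = 1/2042040; Σ_t [1,3]: t=1:−1/172800 t=2:+1/69120 t=3:−1/362880 = 43/7257600; (3j)²=1849/170170 [(3 7 6; 0 -1 1)], sign=-1
B: triangle coeff Δ(3,7,6) = 1/2042040; Σ_t [2,4]: t=2:+1/138240 t=3:−1/86400 t=4:+1/829440 = -13/4147200; (3j)²=13/3740 [(3 7 6; -1 1 0)], sign=-1
I_A²/I_B² = (1849/170170)/(13/3740) = 3698/1183

3698/1183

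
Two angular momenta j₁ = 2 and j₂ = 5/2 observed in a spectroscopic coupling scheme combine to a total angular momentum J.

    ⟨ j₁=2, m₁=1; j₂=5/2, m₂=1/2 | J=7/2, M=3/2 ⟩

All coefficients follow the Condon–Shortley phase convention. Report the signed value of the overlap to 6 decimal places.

+√(2/21) = +0.308607

√[8·1!3!4!/9! · 3!1!3!2!5!2!] = √(384/7)
  +(−1)^0/∏(0,1,1,3,2,1)! = 1/12  (running 1/12)
  +(−1)^1/∏(1,0,0,2,3,2)! = -1/24  (running 1/24)
⟨..|..⟩ = √(384/7)·(1/24) = +0.308607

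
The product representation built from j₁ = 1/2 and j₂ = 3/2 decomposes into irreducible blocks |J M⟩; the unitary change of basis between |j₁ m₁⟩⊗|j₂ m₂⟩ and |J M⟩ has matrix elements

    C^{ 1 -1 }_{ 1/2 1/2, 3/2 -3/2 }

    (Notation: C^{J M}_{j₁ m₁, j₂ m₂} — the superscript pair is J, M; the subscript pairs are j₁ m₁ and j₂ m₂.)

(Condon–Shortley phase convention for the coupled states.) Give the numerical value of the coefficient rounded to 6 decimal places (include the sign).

triangle: 1!*0!*2!/4! = 2/24
(j±m)!: 1!*0!*0!*3!*0!*2! = 12
prefactor² = (2J+1)*Δ*N² = 3
  k=0: +1/(0!*1!*0!*0!*0!*2!) = 1/2
Σ = 1/2  ⇒  CG² = 3*(1/2)² = 3/4
CG = +√(3/4) = +0.866025

+√(3/4) ≈ +0.866025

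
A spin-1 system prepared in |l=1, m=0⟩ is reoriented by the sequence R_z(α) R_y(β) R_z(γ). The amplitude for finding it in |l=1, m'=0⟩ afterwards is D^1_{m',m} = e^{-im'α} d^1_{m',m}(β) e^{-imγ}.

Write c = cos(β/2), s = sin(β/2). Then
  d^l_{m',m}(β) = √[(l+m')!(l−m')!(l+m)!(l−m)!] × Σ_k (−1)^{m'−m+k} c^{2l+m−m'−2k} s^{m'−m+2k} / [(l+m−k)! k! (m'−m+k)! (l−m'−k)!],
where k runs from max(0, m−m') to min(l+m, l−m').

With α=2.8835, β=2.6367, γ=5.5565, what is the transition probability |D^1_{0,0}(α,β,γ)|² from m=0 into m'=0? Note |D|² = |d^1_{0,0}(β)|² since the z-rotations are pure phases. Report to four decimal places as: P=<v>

First d^1_{0,0}(β=2.6367), then the phase factors e^{-i(0)α} and e^{-i(0)γ}:
With c≡cos(β/2)=0.249773 and s≡sin(β/2)=0.968304, N=[1·1·1·1]^{1/2}=1.000000
The bounds max(0,m−m')=0 and min(l+m,l−m')=1 give 2 terms
  k=0: (−1)^0·1.0000/(1)·0.2498^2·0.9683^0 = +0.062387
  k=1: (−1)^1·1.0000/(1)·0.2498^0·0.9683^2 = -0.937613
d^1_{0,0}(2.6367) = +0.062387 -0.937613 = -0.875226
|D^1_{0,0}|² = |d^1_{0,0}(β)|² = (-0.875226)² = 0.766021 (the z-rotation phases have unit modulus)

P=0.7660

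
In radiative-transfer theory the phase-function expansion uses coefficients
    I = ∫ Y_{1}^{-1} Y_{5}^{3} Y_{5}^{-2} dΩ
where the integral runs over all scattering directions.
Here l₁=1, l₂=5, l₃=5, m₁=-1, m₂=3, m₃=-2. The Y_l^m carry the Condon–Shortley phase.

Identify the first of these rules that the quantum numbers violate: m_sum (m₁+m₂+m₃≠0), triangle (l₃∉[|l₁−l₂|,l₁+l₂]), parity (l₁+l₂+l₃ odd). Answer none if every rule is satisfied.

azimuthal sum: -1 + 3 − 2 = 0  ✓
4 ≤ 5 ≤ 6 (triangle on l)  ✓
L = 1 + 5 + 5 = 11 (odd)  ✗

parity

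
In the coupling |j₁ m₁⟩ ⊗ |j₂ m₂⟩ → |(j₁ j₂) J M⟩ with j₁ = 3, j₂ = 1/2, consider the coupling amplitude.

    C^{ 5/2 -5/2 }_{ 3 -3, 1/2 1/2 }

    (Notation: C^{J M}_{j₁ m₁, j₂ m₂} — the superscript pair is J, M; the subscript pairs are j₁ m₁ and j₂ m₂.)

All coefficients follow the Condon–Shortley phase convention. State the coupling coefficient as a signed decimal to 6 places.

-0.925820  (= −√(6/7))

triangle: 1!·5!·0!/7! = 120/5040
(j±m)!: 0!·6!·1!·0!·0!·5! = 86400
prefactor² = (2J+1)·Δ·N² = 86400/7
  k=1: −1/(1!·0!·5!·0!·0!·0!) = -1/120
Σ = -1/120  ⇒  CG² = 86400/7·(-1/120)² = 6/7
CG = −√(6/7) = -0.925820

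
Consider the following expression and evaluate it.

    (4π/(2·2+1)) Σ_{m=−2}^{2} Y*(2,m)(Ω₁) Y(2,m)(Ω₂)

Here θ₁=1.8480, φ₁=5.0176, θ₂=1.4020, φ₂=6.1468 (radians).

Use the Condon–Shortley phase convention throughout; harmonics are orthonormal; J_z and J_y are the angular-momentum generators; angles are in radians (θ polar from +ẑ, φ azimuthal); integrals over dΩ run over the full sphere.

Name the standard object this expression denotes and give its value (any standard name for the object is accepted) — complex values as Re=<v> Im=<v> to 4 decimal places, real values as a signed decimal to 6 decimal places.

This sum is the spherical-harmonic addition theorem: it equals the Legendre polynomial P_l(cos γ) of the angle γ between the two directions.
Summing Y*_{l m}(θ₁,φ₁)·Y_{l m}(θ₂,φ₂) over m ∈ [−2, 2]; prefactor 4π/(2·2+1) = 2.513274:
  [-2]  conj(Y_{2,-2})(Ω₁) = -0.29281 - 0.20483j ; Y_{2,-2}(Ω₂) = 0.36149 + 0.10113j ; Δ = -0.08514 - 0.10366j
  [-1]  conj(Y_{2,-1})(Ω₁) = -0.06111 + 0.19395j ; Y_{2,-1}(Ω₂) = 0.12675 + 0.01740j ; Δ = -0.01112 + 0.02352j
  [+0]  conj(Y_{2,0})(Ω₁) = -0.24453 + 0.00000j ; Y_{2,0}(Ω₂) = -0.28869 + 0.00000j ; Δ = 0.07059 + 0.00000j
  [+1]  conj(Y_{2,1})(Ω₁) = 0.06111 + 0.19395j ; Y_{2,1}(Ω₂) = -0.12675 + 0.01740j ; Δ = -0.01112 - 0.02352j
  [+2]  conj(Y_{2,2})(Ω₁) = -0.29281 + 0.20483j ; Y_{2,2}(Ω₂) = 0.36149 - 0.10113j ; Δ = -0.08514 + 0.10366j
Accumulated sum -0.12192 + 0.00000j; after 4π/(2l+1) scaling, -0.30641 + 0.00000j ⇒ P_2 = -0.306409

Legendre polynomial (addition theorem), -0.306409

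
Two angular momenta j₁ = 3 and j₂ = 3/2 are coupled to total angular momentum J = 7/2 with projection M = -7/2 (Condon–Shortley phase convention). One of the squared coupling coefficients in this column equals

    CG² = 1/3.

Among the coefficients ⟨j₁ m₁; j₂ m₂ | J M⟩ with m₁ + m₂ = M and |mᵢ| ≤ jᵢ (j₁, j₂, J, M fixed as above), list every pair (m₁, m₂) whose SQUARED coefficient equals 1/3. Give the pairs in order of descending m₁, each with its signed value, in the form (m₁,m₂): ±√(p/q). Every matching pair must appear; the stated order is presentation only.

(-2,-3/2): +√(1/3)

Admissible pairs with m₁+m₂ = M = -7/2: (-3,-1/2), (-2,-3/2)
  (m₁,m₂)=(-2,-3/2): CG² = 1/3, CG = +√(1/3)   ← matches the target
  (m₁,m₂)=(-3,-1/2): CG² = 2/3, CG = −√(2/3)
Pairs with CG² = 1/3: (-2,-3/2): +√(1/3)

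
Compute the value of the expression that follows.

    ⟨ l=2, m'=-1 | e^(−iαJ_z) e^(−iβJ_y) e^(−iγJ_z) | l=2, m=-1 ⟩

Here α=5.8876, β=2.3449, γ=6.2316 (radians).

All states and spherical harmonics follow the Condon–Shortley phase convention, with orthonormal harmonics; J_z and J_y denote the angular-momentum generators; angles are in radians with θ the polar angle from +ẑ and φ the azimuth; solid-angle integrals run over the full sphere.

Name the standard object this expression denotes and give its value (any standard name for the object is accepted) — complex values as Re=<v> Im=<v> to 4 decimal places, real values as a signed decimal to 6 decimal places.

This is a Wigner D-matrix element — the rotation-matrix element ⟨l m'| R(α,β,γ) |l m⟩ in the angular-momentum basis.
First d^2_{-1,-1}(β=2.3449), then the phase factors e^{-i(-1)α} and e^{-i(-1)γ}:
Half-angle: c=0.387895, s=0.921704. N=√(1·6·1·6)=6.000000
The bounds max(0,m−m')=0 and min(l+m,l−m')=1 give 2 terms
  k=0: (−1)^0·6.0000/(6)·0.3879^4·0.9217^0 = +0.022639
  k=1: (−1)^1·6.0000/(2)·0.3879^2·0.9217^2 = -0.383470
d^2_{-1,-1}(2.3449) = +0.022639 -0.383470 = -0.360831
Attach z-rotation phases: D = e^{-i(-1)(5.8876)}·(-0.360831)·e^{-i(-1)(6.2316)} = -0.325352+0.156029i

Wigner D-matrix element, Re=-0.3254 Im=0.1560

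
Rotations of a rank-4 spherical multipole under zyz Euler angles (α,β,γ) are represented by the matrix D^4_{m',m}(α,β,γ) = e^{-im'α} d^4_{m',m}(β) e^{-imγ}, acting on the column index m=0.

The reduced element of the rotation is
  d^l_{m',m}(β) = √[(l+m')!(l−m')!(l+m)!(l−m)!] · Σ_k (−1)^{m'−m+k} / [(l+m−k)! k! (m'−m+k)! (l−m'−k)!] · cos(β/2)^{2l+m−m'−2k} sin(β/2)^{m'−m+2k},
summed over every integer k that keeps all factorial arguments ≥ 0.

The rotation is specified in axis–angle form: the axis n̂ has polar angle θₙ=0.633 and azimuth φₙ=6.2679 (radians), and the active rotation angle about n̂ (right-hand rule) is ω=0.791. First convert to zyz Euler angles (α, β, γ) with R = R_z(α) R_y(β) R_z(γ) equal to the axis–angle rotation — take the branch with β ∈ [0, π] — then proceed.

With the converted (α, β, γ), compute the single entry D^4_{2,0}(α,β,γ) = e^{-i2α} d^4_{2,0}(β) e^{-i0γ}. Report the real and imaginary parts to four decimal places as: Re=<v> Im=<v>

Axis–angle → zyz. n̂ = (sinθₙcosφₙ, sinθₙsinφₙ, cosθₙ) = (+0.591497, -0.009042, +0.806256), ω = 0.7910.
R = I cosω + sinω [n̂]ₓ + (1−cosω) n̂n̂ᵀ gives
  R = [+0.806999, -0.574882, +0.135145; +0.571706, +0.703159, -0.422752; +0.148004, +0.418424, +0.896112]
β = atan2(√(R₁₃²+R₂₃²), R₃₃) = 0.459866; α = atan2(R₂₃, R₁₃) mod 2π = 5.021801; γ = atan2(R₃₂, −R₃₁) mod 2π = 1.910779
First d^4_{2,0}(β=0.4599), then the phase factors e^{-i(2)α} and e^{-i(0)γ}:
With c≡cos(β/2)=0.973682 and s≡sin(β/2)=0.227912, N=[720·2·24·24]^{1/2}=910.735966
k∈{0,1,2} keeps every argument non-negative
  k=0: (−1)^2·910.7360/(96)·0.9737^6·0.2279^2 = +0.419913
  k=1: (−1)^3·910.7360/(36)·0.9737^4·0.2279^4 = -0.061352
  k=2: (−1)^4·910.7360/(96)·0.9737^2·0.2279^6 = +0.001261
d^4_{2,0}(0.4599) = +0.419913 -0.061352 +0.001261 = +0.359821
Phases: e^{-i·(2)·5.0218}=-0.814561+0.580078i, e^{-i·(0)·1.9108}=+1.000000+0.000000i ⇒ D=-0.293096+0.208725i

Re=-0.2931 Im=0.2087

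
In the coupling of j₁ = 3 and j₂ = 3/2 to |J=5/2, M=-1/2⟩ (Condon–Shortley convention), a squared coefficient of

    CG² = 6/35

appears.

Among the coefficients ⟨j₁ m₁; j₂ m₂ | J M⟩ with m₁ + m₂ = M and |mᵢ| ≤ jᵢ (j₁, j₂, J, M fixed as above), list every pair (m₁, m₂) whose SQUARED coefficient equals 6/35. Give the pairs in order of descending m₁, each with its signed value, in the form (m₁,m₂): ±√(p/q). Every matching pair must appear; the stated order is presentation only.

Admissible pairs with m₁+m₂ = M = -1/2: (-2,3/2), (-1,1/2), (0,-1/2), (1,-3/2)
  (m₁,m₂)=(1,-3/2): CG² = 27/70, CG = +√(27/70)
  (m₁,m₂)=(0,-1/2): CG² = 6/35, CG = −√(6/35)   ← matches the target
  (m₁,m₂)=(-1,1/2): CG² = 1/70, CG = −√(1/70)
  (m₁,m₂)=(-2,3/2): CG² = 3/7, CG = +√(3/7)
Pairs with CG² = 6/35: (0,-1/2): −√(6/35)

(0,-1/2): −√(6/35)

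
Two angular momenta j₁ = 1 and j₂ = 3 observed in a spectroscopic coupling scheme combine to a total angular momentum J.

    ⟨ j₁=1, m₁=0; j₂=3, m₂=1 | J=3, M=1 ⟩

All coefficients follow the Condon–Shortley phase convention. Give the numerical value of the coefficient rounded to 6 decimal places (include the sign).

-0.288675

j₁+j₂−J=1  J+j₁−j₂=1  J−j₁+j₂=5  j₁+j₂+J+1=8
(j₁±m₁, j₂±m₂, J±M) = (1,1,4,2,4,2)
P² = 48
sum k=0..1:
  [0] +1/24 = 1/24
  [1] −1/12 = -1/12
S = -1/24
C² = P²·S² = 1/12 ; C = -0.288675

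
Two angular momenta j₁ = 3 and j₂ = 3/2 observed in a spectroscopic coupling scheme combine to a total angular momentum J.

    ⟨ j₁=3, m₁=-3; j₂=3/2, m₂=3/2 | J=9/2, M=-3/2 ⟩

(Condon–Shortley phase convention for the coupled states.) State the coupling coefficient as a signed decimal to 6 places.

+√(1/84) ≈ +0.109109

j₁+j₂−J=0  J+j₁−j₂=6  J−j₁+j₂=3  j₁+j₂+J+1=10
(j₁±m₁, j₂±m₂, J±M) = (0,6,3,0,3,6)
P² = 1555200/7
sum k=0..0:
  [0] +1/4320 = 1/4320
S = 1/4320
C² = P²·S² = 1/84 ; C = +0.109109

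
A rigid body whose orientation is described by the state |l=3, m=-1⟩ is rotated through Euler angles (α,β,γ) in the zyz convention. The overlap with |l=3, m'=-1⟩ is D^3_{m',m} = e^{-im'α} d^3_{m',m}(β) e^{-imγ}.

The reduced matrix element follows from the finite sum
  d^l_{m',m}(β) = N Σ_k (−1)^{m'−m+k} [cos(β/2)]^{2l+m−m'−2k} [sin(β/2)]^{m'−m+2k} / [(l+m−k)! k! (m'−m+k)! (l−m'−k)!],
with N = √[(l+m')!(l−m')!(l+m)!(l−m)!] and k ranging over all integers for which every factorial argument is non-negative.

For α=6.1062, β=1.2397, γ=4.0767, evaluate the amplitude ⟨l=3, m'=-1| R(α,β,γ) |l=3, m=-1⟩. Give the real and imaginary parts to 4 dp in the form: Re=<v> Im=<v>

Re=0.3206 Im=0.3036

Split into d^3_{-1,-1}(β=1.2397) × two z-phases.
With c≡cos(β/2)=0.813966 and s≡sin(β/2)=0.580913, N=[2·24·2·24]^{1/2}=48.000000
k∈{0,1,2} keeps every argument non-negative
  k=0: (−1)^0·48.0000/(48)·0.8140^6·0.5809^0 = +0.290828
  k=1: (−1)^1·48.0000/(6)·0.8140^4·0.5809^2 = -1.185050
  k=2: (−1)^2·48.0000/(8)·0.8140^2·0.5809^4 = +0.452697
d^3_{-1,-1}(1.2397) = +0.290828 -1.185050 +0.452697 = -0.441524
D = (+0.984379-0.176063i)·(-0.441524)·(-0.593732-0.804663i) = +0.320603+0.303574i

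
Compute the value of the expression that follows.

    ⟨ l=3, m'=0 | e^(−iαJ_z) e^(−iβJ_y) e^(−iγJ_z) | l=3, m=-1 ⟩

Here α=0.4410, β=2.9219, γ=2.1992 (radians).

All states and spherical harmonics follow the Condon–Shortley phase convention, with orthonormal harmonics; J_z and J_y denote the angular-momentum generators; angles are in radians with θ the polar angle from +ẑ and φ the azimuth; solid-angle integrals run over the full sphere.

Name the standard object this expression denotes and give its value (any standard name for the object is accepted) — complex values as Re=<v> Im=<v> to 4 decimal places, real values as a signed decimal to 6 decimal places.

This is a Wigner D-matrix element — the rotation-matrix element ⟨l m'| R(α,β,γ) |l m⟩ in the angular-momentum basis.
D^3_{0,-1}(0.4410,2.9219,2.1992) = e^{-i·0·0.4410}·d^3_{0,-1}(2.9219)·e^{-i·-1·2.1992}. Compute d first:
Half-angle: c=0.109626, s=0.993973. N=√(6·6·2·24)=41.569219
k∈{0,1,2} keeps every argument non-negative
  k=0: (−1)^1·41.5692/(12)·0.1096^5·0.9940^1 = -0.000055
  k=1: (−1)^2·41.5692/(4)·0.1096^3·0.9940^3 = +0.013445
  k=2: (−1)^3·41.5692/(12)·0.1096^1·0.9940^5 = -0.368447
d^3_{0,-1}(2.9219) = -0.000055 +0.013445 -0.368447 = -0.355056
Attach z-rotation phases: D = e^{-i(0)(0.4410)}·(-0.355056)·e^{-i(-1)(2.1992)} = +0.208721-0.287229i

Wigner D-matrix element, Re=0.2087 Im=-0.2872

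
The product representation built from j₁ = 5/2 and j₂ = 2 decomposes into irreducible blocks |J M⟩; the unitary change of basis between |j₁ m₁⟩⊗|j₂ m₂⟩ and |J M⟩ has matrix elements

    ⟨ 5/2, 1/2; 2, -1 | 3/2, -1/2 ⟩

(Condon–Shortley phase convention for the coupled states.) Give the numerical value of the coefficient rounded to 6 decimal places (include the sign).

triangle: 3!×2!×1!/7! = 12/5040
(j±m)!: 3!×2!×1!×3!×1!×2! = 144
prefactor² = (2J+1)×Δ×N² = 48/35
  k=0: +1/(0!×3!×2!×1!×0!×0!) = 1/12
  k=1: −1/(1!×2!×1!×0!×1!×1!) = -1/2
Σ = -5/12  ⇒  CG² = 48/35×(-5/12)² = 5/21
CG = −√(5/21) = -0.487950

-0.487950  (= −√(5/21))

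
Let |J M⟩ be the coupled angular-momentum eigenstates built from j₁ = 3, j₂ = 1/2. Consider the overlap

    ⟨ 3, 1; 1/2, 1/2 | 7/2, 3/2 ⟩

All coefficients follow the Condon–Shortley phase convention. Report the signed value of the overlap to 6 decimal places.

+√(5/7) = +0.845154

j₁+j₂−J=0  J+j₁−j₂=6  J−j₁+j₂=1  j₁+j₂+J+1=8
(j₁±m₁, j₂±m₂, J±M) = (4,2,1,0,5,2)
P² = 11520/7
sum k=0..0:
  [0] +1/48 = 1/48
S = 1/48
C² = P²·S² = 5/7 ; C = +0.845154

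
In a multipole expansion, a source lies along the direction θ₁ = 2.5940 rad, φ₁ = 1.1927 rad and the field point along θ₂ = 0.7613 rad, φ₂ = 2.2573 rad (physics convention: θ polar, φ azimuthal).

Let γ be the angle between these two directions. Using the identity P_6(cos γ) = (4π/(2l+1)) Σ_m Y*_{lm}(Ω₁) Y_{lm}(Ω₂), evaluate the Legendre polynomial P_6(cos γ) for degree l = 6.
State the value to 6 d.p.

Expand P_6 via completeness: Σ_{m} conj(Y_{6,m}) at Ω₁ times Y_{6,m} at Ω₂ —
  m=-6: Y*=(0.006182, 0.007372)  Y=(0.029116, -0.043171)  product (0.000498, -0.000052)
  m=-5: Y*=(-0.051885, 0.017176)  Y=(0.054296, 0.181337)  product (-0.005932, -0.008476)
  m=-4: Y*=(0.010740, -0.183664)  Y=(-0.355312, -0.148375)  product (-0.031067, 0.063664)
  m=-3: Y*=(0.356931, 0.166516)  Y=(0.377967, -0.200980)  product (0.168375, -0.008798)
  m=-2: Y*=(-0.347681, 0.327943)  Y=(-0.019203, 0.095821)  product (-0.024747, -0.039613)
  m=-1: Y*=(-0.045055, -0.113430)  Y=(0.216298, 0.263947)  product (0.020194, -0.036427)
  m=+0: Y*=(-0.404657, -0.000000)  Y=(-0.205885, 0.000000)  product (0.083313, 0.000000)
  m=+1: Y*=(0.045055, -0.113430)  Y=(-0.216298, 0.263947)  product (0.020194, 0.036427)
  m=+2: Y*=(-0.347681, -0.327943)  Y=(-0.019203, -0.095821)  product (-0.024747, 0.039613)
  m=+3: Y*=(-0.356931, 0.166516)  Y=(-0.377967, -0.200980)  product (0.168375, 0.008798)
  m=+4: Y*=(0.010740, 0.183664)  Y=(-0.355312, 0.148375)  product (-0.031067, -0.063664)
  m=+5: Y*=(0.051885, 0.017176)  Y=(-0.054296, 0.181337)  product (-0.005932, 0.008476)
  m=+6: Y*=(0.006182, -0.007372)  Y=(0.029116, 0.043171)  product (0.000498, 0.000052)
Total Σ_m = (0.337955, 0.000000). Multiply by 0.966644: (0.326682, 0.000000). P_6(cos γ) = 0.326682

0.326682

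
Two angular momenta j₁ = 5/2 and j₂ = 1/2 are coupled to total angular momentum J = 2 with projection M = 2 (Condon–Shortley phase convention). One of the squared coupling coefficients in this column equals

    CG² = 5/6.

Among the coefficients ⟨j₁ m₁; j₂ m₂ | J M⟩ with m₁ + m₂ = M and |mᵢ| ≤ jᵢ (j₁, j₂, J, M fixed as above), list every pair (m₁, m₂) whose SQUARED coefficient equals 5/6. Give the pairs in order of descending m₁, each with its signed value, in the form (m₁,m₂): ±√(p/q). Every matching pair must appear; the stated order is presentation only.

Admissible pairs with m₁+m₂ = M = 2: (3/2,1/2), (5/2,-1/2)
  (m₁,m₂)=(5/2,-1/2): CG² = 5/6, CG = +√(5/6)   ← matches the target
  (m₁,m₂)=(3/2,1/2): CG² = 1/6, CG = −√(1/6)
Pairs with CG² = 5/6: (5/2,-1/2): +√(5/6)

(5/2,-1/2): +√(5/6)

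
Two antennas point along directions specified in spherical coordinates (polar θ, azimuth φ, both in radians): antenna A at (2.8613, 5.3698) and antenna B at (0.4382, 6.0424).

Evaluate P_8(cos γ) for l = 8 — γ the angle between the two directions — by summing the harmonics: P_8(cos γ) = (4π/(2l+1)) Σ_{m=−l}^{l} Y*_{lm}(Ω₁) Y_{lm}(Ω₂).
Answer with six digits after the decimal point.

0.086472

Addition theorem: P_8(cos γ) = (4π/17) Σ_m Y*_{lm}(Ω₁) Y_{lm}(Ω₂), m = −8…8:
  m=-8: Y*=0.00001 - 0.00002j  Y=-0.00019 + 0.00051j  product 0.00000 + 0.00000j
  m=-7: Y*=-0.00024 + 0.00003j  Y=-0.00053 + 0.00459j  product 0.00000 - 0.00000j
  m=-6: Y*=0.00151 + 0.00156j  Y=0.00312 + 0.02462j  product -0.00003 + 0.00004j
  m=-5: Y*=0.00199 - 0.01359j  Y=0.03378 + 0.08791j  product 0.00126 - 0.00028j
  m=-4: Y*=-0.05600 + 0.03147j  Y=0.14639 + 0.21050j  product -0.01482 - 0.00718j
  m=-3: Y*=0.20036 + 0.08505j  Y=0.35821 + 0.31567j  product 0.04492 + 0.09371j
  m=-2: Y*=-0.12588 - 0.48098j  Y=0.45028 + 0.23532j  product 0.05650 - 0.24620j
  m=-1: Y*=-0.37542 + 0.48631j  Y=0.05318 + 0.01306j  product -0.02632 + 0.02096j
  m=+0: Y*=0.01279 + 0.00000j  Y=-0.47342 + 0.00000j  product -0.00606 + 0.00000j
  m=+1: Y*=0.37542 + 0.48631j  Y=-0.05318 + 0.01306j  product -0.02632 - 0.02096j
  m=+2: Y*=-0.12588 + 0.48098j  Y=0.45028 - 0.23532j  product 0.05650 + 0.24620j
  m=+3: Y*=-0.20036 + 0.08505j  Y=-0.35821 + 0.31567j  product 0.04492 - 0.09371j
  m=+4: Y*=-0.05600 - 0.03147j  Y=0.14639 - 0.21050j  product -0.01482 + 0.00718j
  m=+5: Y*=-0.00199 - 0.01359j  Y=-0.03378 + 0.08791j  product 0.00126 + 0.00028j
  m=+6: Y*=0.00151 - 0.00156j  Y=0.00312 - 0.02462j  product -0.00003 - 0.00004j
  m=+7: Y*=0.00024 + 0.00003j  Y=0.00053 + 0.00459j  product 0.00000 + 0.00000j
  m=+8: Y*=0.00001 + 0.00002j  Y=-0.00019 - 0.00051j  product 0.00000 - 0.00000j
Accumulated sum 0.11698 - 0.00000j; after 4π/(2l+1) scaling, 0.08647 - 0.00000j ⇒ P_8 = 0.086472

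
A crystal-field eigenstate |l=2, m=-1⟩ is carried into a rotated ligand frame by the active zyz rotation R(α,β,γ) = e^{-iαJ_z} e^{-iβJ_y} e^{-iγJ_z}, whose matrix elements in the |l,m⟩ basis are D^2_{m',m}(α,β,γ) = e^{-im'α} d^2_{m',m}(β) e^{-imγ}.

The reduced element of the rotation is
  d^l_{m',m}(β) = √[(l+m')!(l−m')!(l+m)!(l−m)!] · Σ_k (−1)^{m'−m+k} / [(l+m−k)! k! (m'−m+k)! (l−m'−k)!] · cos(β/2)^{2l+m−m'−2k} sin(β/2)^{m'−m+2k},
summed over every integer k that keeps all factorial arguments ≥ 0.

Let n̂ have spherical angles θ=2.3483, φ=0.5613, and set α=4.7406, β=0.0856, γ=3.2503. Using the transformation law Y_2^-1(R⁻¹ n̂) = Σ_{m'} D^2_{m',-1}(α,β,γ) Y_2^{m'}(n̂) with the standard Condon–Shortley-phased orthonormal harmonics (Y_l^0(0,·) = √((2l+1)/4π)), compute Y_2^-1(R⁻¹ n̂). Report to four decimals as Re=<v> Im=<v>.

Re=-0.1311 Im=-0.3625

Need the full column D^2_{m',-1} for m'=−2..2 at α=4.7406, β=0.0856, γ=3.2503.
cos(β/2)=0.999084, sin(β/2)=0.042787
d^2_{-2,-1}: single k=1 term ⇒ +0.085339;  D = +0.084178+0.014028i
d^2_{-1,-1}: k∈[0..1] ⇒ +0.996342 -0.005482 = +0.990860;  D = -0.135243+0.981587i
d^2_{0,-1}: k∈[0..1] ⇒ -0.104518 +0.000192 = -0.104327;  D = +0.103711+0.011319i
d^2_{1,-1}: k∈[0..1] ⇒ +0.005482 -0.000003 = +0.005479;  D = +0.000441-0.005461i
d^2_{2,-1}: single k=0 term ⇒ -0.000157;  D = -0.000156-0.000008i
Y_2^{m'}(θ=2.3483,φ=0.5613) and Σ D·Y over m':
  (+0.0842+0.0140i)·(+0.0850-0.1768i)  (-0.1352+0.9816i)·(-0.3270+0.2056i)  (+0.1037+0.0113i)·(+0.1502+0.0000i)  (+0.0004-0.0055i)·(+0.3270+0.2056i)  (-0.0002-0.0000i)·(+0.0850+0.1768i)
Y_2^-1(R⁻¹ n̂) = -0.131106-0.362462i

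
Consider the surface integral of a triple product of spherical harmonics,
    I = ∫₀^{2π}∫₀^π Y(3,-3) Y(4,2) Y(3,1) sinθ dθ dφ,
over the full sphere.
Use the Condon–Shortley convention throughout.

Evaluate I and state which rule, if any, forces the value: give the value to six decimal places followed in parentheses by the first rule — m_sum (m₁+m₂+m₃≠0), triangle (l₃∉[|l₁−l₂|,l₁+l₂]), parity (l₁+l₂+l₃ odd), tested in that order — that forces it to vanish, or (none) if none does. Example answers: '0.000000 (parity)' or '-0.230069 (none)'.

-0.188451 (none)

Checks pass: Σm=0; 10 even; l₃=3∈[1,7].
(2·3+1)(2·4+1)(2·3+1) = 441
Δ: 4! 2! 4! / 11! → 1/34650
sum: t=1:−1/72 t=2:+1/16 t=3:−1/72 = 5/144
3j²(3 4 3; 0 0 0) = Δ·Π!·Σ² = 2/77  (sign -1)
sum: t=4:+1/192 = 1/192
3j²(3 4 3; -3 2 1) = Δ·Π!·Σ² = 3/77  (sign +1)
combine: 4πI² = 441·2/77·3/77 = 54/121
take √, sign -1: I = -0.18845135
No selection rule forces the value: the integral is nonzero (none).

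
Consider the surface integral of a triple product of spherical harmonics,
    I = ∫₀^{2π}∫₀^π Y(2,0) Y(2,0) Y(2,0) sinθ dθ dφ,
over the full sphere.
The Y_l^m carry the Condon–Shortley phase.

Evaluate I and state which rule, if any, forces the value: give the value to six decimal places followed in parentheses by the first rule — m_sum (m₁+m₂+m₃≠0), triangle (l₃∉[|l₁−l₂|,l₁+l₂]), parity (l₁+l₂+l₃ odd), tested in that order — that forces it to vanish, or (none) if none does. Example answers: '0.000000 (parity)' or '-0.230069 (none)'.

Checks pass: Σm=0; 6 even; l₃=2∈[0,4].
(2·2+1)(2·2+1)(2·2+1) = 125
Δ: 2! 2! 2! / 7! → 1/630
sum: t=0:+1/8 t=1:−1/1 t=2:+1/8 = -3/4
3j²(2 2 2; 0 0 0) = Δ·Π!·Σ² = 2/35  (sign -1)
(m-triple is (0,0,0) — same symbol as above.)
combine: 4πI² = 125·2/35·2/35 = 20/49
take √, sign +1: I = 0.18022375
No selection rule forces the value: the integral is nonzero (none).

0.180224 (none)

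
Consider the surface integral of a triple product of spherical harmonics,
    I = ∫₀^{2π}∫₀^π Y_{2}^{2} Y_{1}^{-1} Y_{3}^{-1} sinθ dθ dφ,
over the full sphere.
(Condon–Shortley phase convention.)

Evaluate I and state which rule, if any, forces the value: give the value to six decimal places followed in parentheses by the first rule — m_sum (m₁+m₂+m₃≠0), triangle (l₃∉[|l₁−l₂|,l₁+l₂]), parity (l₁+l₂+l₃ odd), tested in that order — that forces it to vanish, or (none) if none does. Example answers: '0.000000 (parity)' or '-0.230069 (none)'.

-0.082589 (none)

Checks pass: Σm=0; 6 even; l₃=3∈[1,3].
(2·2+1)(2·1+1)(2·3+1) = 105
Δ: 0! 4! 2! / 7! → 1/105
sum: t=0:+1/4 = 1/4
3j²(2 1 3; 0 0 0) = Δ·Π!·Σ² = 3/35  (sign -1)
sum: t=0:+1/48 = 1/48
3j²(2 1 3; 2 -1 -1) = Δ·Π!·Σ² = 1/105  (sign +1)
combine: 4πI² = 105·3/35·1/105 = 3/35
take √, sign -1: I = -0.08258890
No selection rule forces the value: the integral is nonzero (none).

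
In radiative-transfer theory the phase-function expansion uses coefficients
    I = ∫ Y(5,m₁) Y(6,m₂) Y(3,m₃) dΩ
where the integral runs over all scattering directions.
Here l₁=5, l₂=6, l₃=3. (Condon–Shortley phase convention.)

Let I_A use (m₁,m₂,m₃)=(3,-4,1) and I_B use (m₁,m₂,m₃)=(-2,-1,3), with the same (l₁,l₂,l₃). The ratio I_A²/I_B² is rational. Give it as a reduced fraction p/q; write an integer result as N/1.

30/49

Same 5,6,3: normalisation and zero-m 3j drop out of the ratio.
A: Δ: 8! 2! 4! / 15! → 1/675675; sum: t=0:+1/322560 t=1:−1/30240 t=2:+1/69120 = -1/64512; 3j²(5 6 3; 3 -4 1) = Δ·Π!·Σ² = 10/1001  (sign -1)
B: Δ: 8! 2! 4! / 15! → 1/675675; sum: t=5:−1/34560 = -1/34560; 3j²(5 6 3; -2 -1 3) = Δ·Π!·Σ² = 7/429  (sign -1)
I_A²/I_B² = (10/1001)/(7/429) = 30/49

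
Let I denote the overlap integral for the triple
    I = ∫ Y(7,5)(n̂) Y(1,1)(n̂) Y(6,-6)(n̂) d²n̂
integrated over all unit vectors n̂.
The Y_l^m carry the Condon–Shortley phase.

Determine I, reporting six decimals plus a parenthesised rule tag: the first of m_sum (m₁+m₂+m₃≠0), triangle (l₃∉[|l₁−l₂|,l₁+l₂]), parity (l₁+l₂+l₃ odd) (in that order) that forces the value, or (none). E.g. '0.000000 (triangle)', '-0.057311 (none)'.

m-sum 0 ✓  L=14 even ✓  6≤6≤8 ✓
Π(2lᵢ+1) = 15×3×13 = 585
triangle coeff Δ(7,1,6) = 1/1365
Σ_t [1,1]: t=1:−1/518400 = -1/518400
(3j)²=7/195 [(7 1 6; 0 0 0)], sign=-1
Σ_t [2,2]: t=2:+1/958003200 = 1/958003200
(3j)²=1/1365 [(7 1 6; 5 1 -6)], sign=+1
⇒ 4πI² = 1/65
I = (-1)√(1/65/(4π)) = -0.03498955
No selection rule forces the value: the integral is nonzero (none).

-0.034990 (none)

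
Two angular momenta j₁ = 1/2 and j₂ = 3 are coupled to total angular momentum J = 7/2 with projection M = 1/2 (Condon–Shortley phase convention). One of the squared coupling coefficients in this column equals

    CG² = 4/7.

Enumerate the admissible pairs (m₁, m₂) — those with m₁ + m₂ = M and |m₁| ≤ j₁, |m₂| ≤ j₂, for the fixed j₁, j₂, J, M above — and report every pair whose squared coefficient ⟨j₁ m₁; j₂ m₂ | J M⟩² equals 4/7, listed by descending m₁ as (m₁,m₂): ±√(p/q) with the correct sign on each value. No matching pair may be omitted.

(1/2,0): +√(4/7)

Admissible pairs with m₁+m₂ = M = 1/2: (-1/2,1), (1/2,0)
  (m₁,m₂)=(1/2,0): CG² = 4/7, CG = +√(4/7)   ← matches the target
  (m₁,m₂)=(-1/2,1): CG² = 3/7, CG = +√(3/7)
Pairs with CG² = 4/7: (1/2,0): +√(4/7)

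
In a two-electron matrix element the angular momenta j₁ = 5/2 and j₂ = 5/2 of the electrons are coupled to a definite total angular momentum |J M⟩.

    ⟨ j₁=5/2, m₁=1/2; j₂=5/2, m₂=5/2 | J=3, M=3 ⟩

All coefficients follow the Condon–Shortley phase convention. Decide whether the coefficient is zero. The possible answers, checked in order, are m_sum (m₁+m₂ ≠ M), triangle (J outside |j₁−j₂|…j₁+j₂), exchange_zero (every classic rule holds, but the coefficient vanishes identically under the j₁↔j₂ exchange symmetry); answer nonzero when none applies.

m-sum: m₁+m₂ = 1/2+5/2 = 3, M = 3  ✓
triangle: |j₁−j₂| = 0 ≤ J = 3 ≤ j₁+j₂ = 5  ✓
exchange: j₁≠j₂ or m₁≠m₂ — the exchange symmetry imposes no constraint here
value check: CG = +√(5/18) = +0.527046 ≠ 0

nonzero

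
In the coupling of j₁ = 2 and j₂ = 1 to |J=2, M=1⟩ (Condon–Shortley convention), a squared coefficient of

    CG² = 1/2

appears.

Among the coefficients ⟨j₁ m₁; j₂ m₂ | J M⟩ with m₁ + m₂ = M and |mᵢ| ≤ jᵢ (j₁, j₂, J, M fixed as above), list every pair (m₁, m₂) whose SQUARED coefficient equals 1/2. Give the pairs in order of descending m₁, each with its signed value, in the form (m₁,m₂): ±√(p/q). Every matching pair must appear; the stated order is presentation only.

(0,1): −√(1/2)

Admissible pairs with m₁+m₂ = M = 1: (0,1), (1,0), (2,-1)
  (m₁,m₂)=(2,-1): CG² = 1/3, CG = +√(1/3)
  (m₁,m₂)=(1,0): CG² = 1/6, CG = +√(1/6)
  (m₁,m₂)=(0,1): CG² = 1/2, CG = −√(1/2)   ← matches the target
Pairs with CG² = 1/2: (0,1): −√(1/2)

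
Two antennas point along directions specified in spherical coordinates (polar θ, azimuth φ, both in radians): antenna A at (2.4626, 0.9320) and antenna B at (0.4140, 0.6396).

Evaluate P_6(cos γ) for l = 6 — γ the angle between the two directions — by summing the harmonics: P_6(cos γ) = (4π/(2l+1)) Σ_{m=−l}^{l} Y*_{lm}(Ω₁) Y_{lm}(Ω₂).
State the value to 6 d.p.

0.332080

Term-by-term m-sum for l=6 (normalisation 4π/13 = 0.966644):
  term(m=-6) = -0.00001 + 0.00006j   from Y*(Ω₁)=0.02283 - 0.01889j, Y(Ω₂)=-0.00157 + 0.00131j
  term(m=-5) = -0.00022 - 0.00204j   from Y*(Ω₁)=0.00666 + 0.12704j, Y(Ω₂)=-0.01611 + 0.00091j
  term(m=-4) = 0.00942 + 0.02221j   from Y*(Ω₁)=-0.26171 - 0.17387j, Y(Ω₂)=-0.06411 - 0.04229j
  term(m=-3) = -0.07097 - 0.08536j   from Y*(Ω₁)=0.43256 - 0.15574j, Y(Ω₂)=-0.08235 - 0.22699j
  term(m=-2) = 0.11308 + 0.07486j   from Y*(Ω₁)=-0.08175 + 0.27079j, Y(Ω₂)=0.13783 - 0.45920j
  term(m=-1) = 0.09467 + 0.02850j   from Y*(Ω₁)=0.12787 + 0.17217j, Y(Ω₂)=0.36989 - 0.27517j
  term(m=+0) = 0.05159 + 0.00000j   from Y*(Ω₁)=-0.35806 + 0.00000j, Y(Ω₂)=-0.14409 + 0.00000j
  term(m=+1) = 0.09467 - 0.02850j   from Y*(Ω₁)=-0.12787 + 0.17217j, Y(Ω₂)=-0.36989 - 0.27517j
  term(m=+2) = 0.11308 - 0.07486j   from Y*(Ω₁)=-0.08175 - 0.27079j, Y(Ω₂)=0.13783 + 0.45920j
  term(m=+3) = -0.07097 + 0.08536j   from Y*(Ω₁)=-0.43256 - 0.15574j, Y(Ω₂)=0.08235 - 0.22699j
  term(m=+4) = 0.00942 - 0.02221j   from Y*(Ω₁)=-0.26171 + 0.17387j, Y(Ω₂)=-0.06411 + 0.04229j
  term(m=+5) = -0.00022 + 0.00204j   from Y*(Ω₁)=-0.00666 + 0.12704j, Y(Ω₂)=0.01611 + 0.00091j
  term(m=+6) = -0.00001 - 0.00006j   from Y*(Ω₁)=0.02283 + 0.01889j, Y(Ω₂)=-0.00157 - 0.00131j
Accumulated sum 0.34354 + 0.00000j; after 4π/(2l+1) scaling, 0.33208 + 0.00000j ⇒ P_6 = 0.332080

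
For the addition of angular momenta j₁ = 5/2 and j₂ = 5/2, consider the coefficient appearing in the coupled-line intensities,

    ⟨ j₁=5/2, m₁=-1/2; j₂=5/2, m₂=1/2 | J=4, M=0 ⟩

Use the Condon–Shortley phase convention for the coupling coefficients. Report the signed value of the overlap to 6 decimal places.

j₁+j₂−J=1  J+j₁−j₂=4  J−j₁+j₂=4  j₁+j₂+J+1=10
(j₁±m₁, j₂±m₂, J±M) = (2,3,3,2,4,4)
P² = 20736/175
sum k=0..1:
  [0] +1/36 = 1/36
  [1] −1/16 = -1/16
S = -5/144
C² = P²·S² = 1/7 ; C = -0.377964

-0.377964  (= −√(1/7))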